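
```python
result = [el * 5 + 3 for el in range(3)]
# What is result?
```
Trace:
  el=0
  el=1
  el=2
  result=[3, 8, 13]

Final answer: [3, 8, 13]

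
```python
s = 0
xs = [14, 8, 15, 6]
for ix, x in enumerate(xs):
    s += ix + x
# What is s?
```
Trace:
  s=0
  s=14, ix=0, x=14
  s=23, ix=1, x=8
  s=40, ix=2, x=15
  s=49, ix=3, x=6

Final answer: 49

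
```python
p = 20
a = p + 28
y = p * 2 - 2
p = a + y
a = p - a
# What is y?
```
Trace:
  p=20
  p=20, a=48
  p=20, a=48, y=38
  p=86, a=48, y=38
  p=86, a=38, y=38

Final answer: 38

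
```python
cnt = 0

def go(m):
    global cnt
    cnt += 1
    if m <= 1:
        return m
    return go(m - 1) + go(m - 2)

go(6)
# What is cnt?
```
Call trace (a repeated sub-call is expanded the first time; later identical calls just restate its return value):
go(m=6)
  go(m=5)
    go(m=4)
      go(m=3)
        go(m=2)
          go(m=1)
          -> return 1
          go(m=0)
          -> return 0
        -> return 1
        go(m=1)
        -> return 1
      -> return 2
      go(m=2) -> return 1  (same call as traced above)
    -> return 3
    go(m=3) -> return 2  (same call as traced above)
  -> return 5
  go(m=4) -> return 3  (same call as traced above)
-> return 8

cnt is incremented once per call, so count the calls in each subtree. Let C(m) = number of calls made by go(m).
C(0) = C(1) = 1 (base case, no recursion); C(m) = 1 + C(m - 1) + C(m - 2) otherwise.
C(2) = 1 + C(1) + C(0) = 1 + 1 + 1 = 3
C(3) = 1 + C(2) + C(1) = 1 + 3 + 1 = 5
C(4) = 1 + C(3) + C(2) = 1 + 5 + 3 = 9
C(5) = 1 + C(4) + C(3) = 1 + 9 + 5 = 15
C(6) = 1 + C(5) + C(4) = 1 + 15 + 9 = 25
cnt = C(6) = 25

Final answer: 25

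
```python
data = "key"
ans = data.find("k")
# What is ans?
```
Trace:
  data='key'
  data='key', ans=0

Final answer: 0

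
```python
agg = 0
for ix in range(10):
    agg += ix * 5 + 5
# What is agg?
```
Trace:
  agg=0
  agg=5, ix=0
  agg=15, ix=1
  agg=30, ix=2
  agg=50, ix=3
  agg=75, ix=4
  agg=105, ix=5
  agg=140, ix=6
  agg=180, ix=7
  agg=225, ix=8
  agg=275, ix=9

Final answer: 275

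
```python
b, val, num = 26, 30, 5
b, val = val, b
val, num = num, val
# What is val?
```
Trace:
  b=26, val=30, num=5
  b=30, val=26, num=5
  b=30, val=5, num=26

Final answer: 5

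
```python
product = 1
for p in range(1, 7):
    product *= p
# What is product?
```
Trace:
  product=1
  product=1, p=1
  product=2, p=2
  product=6, p=3
  product=24, p=4
  product=120, p=5
  product=720, p=6

Final answer: 720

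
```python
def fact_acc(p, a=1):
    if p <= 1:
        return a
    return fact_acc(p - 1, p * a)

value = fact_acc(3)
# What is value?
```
Call trace:
fact_acc(p=3, a=1)
  fact_acc(p=2, a=3)
    fact_acc(p=1, a=6)
    -> return 6
  -> return 6
-> return 6

Final answer: 6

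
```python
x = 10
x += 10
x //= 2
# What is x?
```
Trace:
  x=10
  x=20
  x=10

Final answer: 10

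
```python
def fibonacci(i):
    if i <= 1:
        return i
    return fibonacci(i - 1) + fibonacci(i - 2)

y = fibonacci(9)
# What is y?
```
Call trace (a repeated sub-call is expanded the first time; later identical calls just restate its return value):
fibonacci(i=9)
  fibonacci(i=8)
    fibonacci(i=7)
      fibonacci(i=6)
        fibonacci(i=5)
          fibonacci(i=4)
            fibonacci(i=3)
              fibonacci(i=2)
                fibonacci(i=1)
                -> return 1
                fibonacci(i=0)
                -> return 0
              -> return 1
              fibonacci(i=1)
              -> return 1
            -> return 2
            fibonacci(i=2) -> return 1  (same call as traced above)
          -> return 3
          fibonacci(i=3) -> return 2  (same call as traced above)
        -> return 5
        fibonacci(i=4) -> return 3  (same call as traced above)
      -> return 8
      fibonacci(i=5) -> return 5  (same call as traced above)
    -> return 13
    fibonacci(i=6) -> return 8  (same call as traced above)
  -> return 21
  fibonacci(i=7) -> return 13  (same call as traced above)
-> return 34

Final answer: 34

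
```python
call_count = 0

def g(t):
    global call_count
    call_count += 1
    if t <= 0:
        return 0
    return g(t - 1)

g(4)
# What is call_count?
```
Call trace:
g(t=4)
  g(t=3)
    g(t=2)
      g(t=1)
        g(t=0)
        -> return 0
      -> return 0
    -> return 0
  -> return 0
-> return 0

call_count is incremented once per call. g is entered once for each t = 4, 3, 2, 1, 0 (the t <= 0 call returns without recursing), i.e. 4 + 1 calls.
call_count = 5

Final answer: 5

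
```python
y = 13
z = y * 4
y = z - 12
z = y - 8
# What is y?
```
Trace:
  y=13
  y=13, z=52
  y=40, z=52
  y=40, z=32

Final answer: 40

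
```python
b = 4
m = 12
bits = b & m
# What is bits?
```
Trace:
  b=4
  b=4, m=12
  b=4, m=12, bits=4

Final answer: 4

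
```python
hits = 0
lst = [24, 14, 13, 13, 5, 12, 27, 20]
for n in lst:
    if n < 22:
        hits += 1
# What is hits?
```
Trace:
  hits=0
  hits=0, n=24
  hits=1, n=14
  hits=2, n=13
  hits=3, n=13
  hits=4, n=5
  hits=5, n=12
  hits=5, n=27
  hits=6, n=20

Final answer: 6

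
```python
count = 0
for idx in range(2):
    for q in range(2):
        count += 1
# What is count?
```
Trace:
  count=0
  count=1, idx=0, q=0
  count=2, idx=0, q=1
  count=3, idx=1, q=0
  count=4, idx=1, q=1

Final answer: 4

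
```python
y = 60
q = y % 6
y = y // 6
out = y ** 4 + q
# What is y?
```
Trace:
  y=60
  y=60, q=0
  y=10, q=0
  y=10, q=0, out=10000

Final answer: 10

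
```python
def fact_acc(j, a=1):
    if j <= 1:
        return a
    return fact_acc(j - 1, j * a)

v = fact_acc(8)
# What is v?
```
Call trace:
fact_acc(j=8, a=1)
  fact_acc(j=7, a=8)
    fact_acc(j=6, a=56)
      fact_acc(j=5, a=336)
        fact_acc(j=4, a=1680)
          fact_acc(j=3, a=6720)
            fact_acc(j=2, a=20160)
              fact_acc(j=1, a=40320)
              -> return 40320
            -> return 40320
          -> return 40320
        -> return 40320
      -> return 40320
    -> return 40320
  -> return 40320
-> return 40320

Final answer: 40320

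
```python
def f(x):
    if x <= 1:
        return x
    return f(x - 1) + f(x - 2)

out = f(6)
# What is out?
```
Call trace (a repeated sub-call is expanded the first time; later identical calls just restate its return value):
f(x=6)
  f(x=5)
    f(x=4)
      f(x=3)
        f(x=2)
          f(x=1)
          -> return 1
          f(x=0)
          -> return 0
        -> return 1
        f(x=1)
        -> return 1
      -> return 2
      f(x=2) -> return 1  (same call as traced above)
    -> return 3
    f(x=3) -> return 2  (same call as traced above)
  -> return 5
  f(x=4) -> return 3  (same call as traced above)
-> return 8

Final answer: 8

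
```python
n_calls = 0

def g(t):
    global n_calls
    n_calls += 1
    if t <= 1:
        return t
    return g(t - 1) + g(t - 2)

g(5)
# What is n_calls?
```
Call trace (a repeated sub-call is expanded the first time; later identical calls just restate its return value):
g(t=5)
  g(t=4)
    g(t=3)
      g(t=2)
        g(t=1)
        -> return 1
        g(t=0)
        -> return 0
      -> return 1
      g(t=1)
      -> return 1
    -> return 2
    g(t=2) -> return 1  (same call as traced above)
  -> return 3
  g(t=3) -> return 2  (same call as traced above)
-> return 5

n_calls is incremented once per call, so count the calls in each subtree. Let C(t) = number of calls made by g(t).
C(0) = C(1) = 1 (base case, no recursion); C(t) = 1 + C(t - 1) + C(t - 2) otherwise.
C(2) = 1 + C(1) + C(0) = 1 + 1 + 1 = 3
C(3) = 1 + C(2) + C(1) = 1 + 3 + 1 = 5
C(4) = 1 + C(3) + C(2) = 1 + 5 + 3 = 9
C(5) = 1 + C(4) + C(3) = 1 + 9 + 5 = 15
n_calls = C(5) = 15

Final answer: 15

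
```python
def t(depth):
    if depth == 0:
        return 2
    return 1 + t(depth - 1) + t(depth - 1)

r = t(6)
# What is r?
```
Call trace (a repeated sub-call is expanded the first time; later identical calls just restate its return value):
t(depth=6)
  t(depth=5)
    t(depth=4)
      t(depth=3)
        t(depth=2)
          t(depth=1)
            t(depth=0)
            -> return 2
            t(depth=0)
            -> return 2
          -> return 5
          t(depth=1) -> return 5  (same call as traced above)
        -> return 11
        t(depth=2) -> return 11  (same call as traced above)
      -> return 23
      t(depth=3) -> return 23  (same call as traced above)
    -> return 47
    t(depth=4) -> return 47  (same call as traced above)
  -> return 95
  t(depth=5) -> return 95  (same call as traced above)
-> return 191

Final answer: 191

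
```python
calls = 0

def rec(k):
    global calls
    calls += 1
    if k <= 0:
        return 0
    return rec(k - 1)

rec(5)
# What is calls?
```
Call trace:
rec(k=5)
  rec(k=4)
    rec(k=3)
      rec(k=2)
        rec(k=1)
          rec(k=0)
          -> return 0
        -> return 0
      -> return 0
    -> return 0
  -> return 0
-> return 0

calls is incremented once per call. rec is entered once for each k = 5, 4, 3, 2, 1, 0 (the k <= 0 call returns without recursing), i.e. 5 + 1 calls.
calls = 6

Final answer: 6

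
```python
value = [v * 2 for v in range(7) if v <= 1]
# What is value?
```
Trace:
  v=0
  v=1
  v=2
  v=3
  v=4
  v=5
  v=6
  value=[0, 2]

Final answer: [0, 2]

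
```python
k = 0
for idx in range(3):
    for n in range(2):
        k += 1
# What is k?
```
Trace:
  k=0
  k=1, idx=0, n=0
  k=2, idx=0, n=1
  k=3, idx=1, n=0
  k=4, idx=1, n=1
  k=5, idx=2, n=0
  k=6, idx=2, n=1

Final answer: 6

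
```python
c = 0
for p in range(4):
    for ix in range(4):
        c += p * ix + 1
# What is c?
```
Trace:
  c=0
  c=1, p=0, ix=0
  c=2, p=0, ix=1
  c=3, p=0, ix=2
  c=4, p=0, ix=3
  c=5, p=1, ix=0
  c=7, p=1, ix=1
  c=10, p=1, ix=2
  c=14, p=1, ix=3
  c=15, p=2, ix=0
  c=18, p=2, ix=1
  c=23, p=2, ix=2
  c=30, p=2, ix=3
  c=31, p=3, ix=0
  c=35, p=3, ix=1
  c=42, p=3, ix=2
  c=52, p=3, ix=3

Final answer: 52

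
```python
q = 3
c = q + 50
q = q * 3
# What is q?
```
Trace:
  q=3
  q=3, c=53
  q=9, c=53

Final answer: 9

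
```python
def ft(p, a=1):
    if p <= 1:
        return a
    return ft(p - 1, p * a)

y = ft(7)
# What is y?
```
Call trace:
ft(p=7, a=1)
  ft(p=6, a=7)
    ft(p=5, a=42)
      ft(p=4, a=210)
        ft(p=3, a=840)
          ft(p=2, a=2520)
            ft(p=1, a=5040)
            -> return 5040
          -> return 5040
        -> return 5040
      -> return 5040
    -> return 5040
  -> return 5040
-> return 5040

Final answer: 5040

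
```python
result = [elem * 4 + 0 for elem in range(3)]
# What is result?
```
Trace:
  elem=0
  elem=1
  elem=2
  result=[0, 4, 8]

Final answer: [0, 4, 8]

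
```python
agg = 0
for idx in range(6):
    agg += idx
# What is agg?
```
Trace:
  agg=0
  agg=0, idx=0
  agg=1, idx=1
  agg=3, idx=2
  agg=6, idx=3
  agg=10, idx=4
  agg=15, idx=5

Final answer: 15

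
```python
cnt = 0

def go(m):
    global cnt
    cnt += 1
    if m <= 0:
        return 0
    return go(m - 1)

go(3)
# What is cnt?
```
Call trace:
go(m=3)
  go(m=2)
    go(m=1)
      go(m=0)
      -> return 0
    -> return 0
  -> return 0
-> return 0

cnt is incremented once per call. go is entered once for each m = 3, 2, 1, 0 (the m <= 0 call returns without recursing), i.e. 3 + 1 calls.
cnt = 4

Final answer: 4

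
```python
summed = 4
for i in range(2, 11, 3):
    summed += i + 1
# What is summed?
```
Trace:
  summed=4
  summed=7, i=2
  summed=13, i=5
  summed=22, i=8

Final answer: 22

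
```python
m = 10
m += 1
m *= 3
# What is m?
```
Trace:
  m=10
  m=11
  m=33

Final answer: 33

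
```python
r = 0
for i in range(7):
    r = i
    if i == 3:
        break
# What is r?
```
Trace:
  r=0
  r=0, i=0
  r=1, i=1
  r=2, i=2
  r=3, i=3

Final answer: 3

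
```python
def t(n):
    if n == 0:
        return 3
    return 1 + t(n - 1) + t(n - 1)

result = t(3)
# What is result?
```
Call trace (a repeated sub-call is expanded the first time; later identical calls just restate its return value):
t(n=3)
  t(n=2)
    t(n=1)
      t(n=0)
      -> return 3
      t(n=0)
      -> return 3
    -> return 7
    t(n=1) -> return 7  (same call as traced above)
  -> return 15
  t(n=2) -> return 15  (same call as traced above)
-> return 31

Final answer: 31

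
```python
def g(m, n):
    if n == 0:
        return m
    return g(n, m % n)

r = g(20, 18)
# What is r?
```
Call trace:
g(m=20, n=18)
  g(m=18, n=2)
    g(m=2, n=0)
    -> return 2
  -> return 2
-> return 2

Final answer: 2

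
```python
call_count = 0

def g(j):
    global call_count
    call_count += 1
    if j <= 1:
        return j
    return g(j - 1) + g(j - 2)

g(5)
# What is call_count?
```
Call trace (a repeated sub-call is expanded the first time; later identical calls just restate its return value):
g(j=5)
  g(j=4)
    g(j=3)
      g(j=2)
        g(j=1)
        -> return 1
        g(j=0)
        -> return 0
      -> return 1
      g(j=1)
      -> return 1
    -> return 2
    g(j=2) -> return 1  (same call as traced above)
  -> return 3
  g(j=3) -> return 2  (same call as traced above)
-> return 5

call_count is incremented once per call, so count the calls in each subtree. Let C(j) = number of calls made by g(j).
C(0) = C(1) = 1 (base case, no recursion); C(j) = 1 + C(j - 1) + C(j - 2) otherwise.
C(2) = 1 + C(1) + C(0) = 1 + 1 + 1 = 3
C(3) = 1 + C(2) + C(1) = 1 + 3 + 1 = 5
C(4) = 1 + C(3) + C(2) = 1 + 5 + 3 = 9
C(5) = 1 + C(4) + C(3) = 1 + 9 + 5 = 15
call_count = C(5) = 15

Final answer: 15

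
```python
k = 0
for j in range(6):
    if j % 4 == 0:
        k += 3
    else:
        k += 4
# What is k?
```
Trace:
  k=0
  k=3, j=0
  k=7, j=1
  k=11, j=2
  k=15, j=3
  k=18, j=4
  k=22, j=5

Final answer: 22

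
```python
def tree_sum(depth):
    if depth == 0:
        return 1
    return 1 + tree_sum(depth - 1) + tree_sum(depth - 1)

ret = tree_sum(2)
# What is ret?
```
Call trace (a repeated sub-call is expanded the first time; later identical calls just restate its return value):
tree_sum(depth=2)
  tree_sum(depth=1)
    tree_sum(depth=0)
    -> return 1
    tree_sum(depth=0)
    -> return 1
  -> return 3
  tree_sum(depth=1) -> return 3  (same call as traced above)
-> return 7

Final answer: 7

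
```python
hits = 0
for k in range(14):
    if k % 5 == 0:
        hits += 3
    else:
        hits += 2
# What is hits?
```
Trace:
  hits=0
  hits=3, k=0
  hits=5, k=1
  hits=7, k=2
  hits=9, k=3
  hits=11, k=4
  hits=14, k=5
  hits=16, k=6
  hits=18, k=7
  hits=20, k=8
  hits=22, k=9
  hits=25, k=10
  hits=27, k=11
  hits=29, k=12
  hits=31, k=13

Final answer: 31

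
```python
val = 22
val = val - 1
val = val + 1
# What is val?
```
Trace:
  val=22
  val=21
  val=22

Final answer: 22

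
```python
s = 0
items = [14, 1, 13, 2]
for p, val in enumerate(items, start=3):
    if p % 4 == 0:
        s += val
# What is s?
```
Trace:
  s=0
  s=0, p=3, val=14
  s=1, p=4, val=1
  s=1, p=5, val=13
  s=1, p=6, val=2

Final answer: 1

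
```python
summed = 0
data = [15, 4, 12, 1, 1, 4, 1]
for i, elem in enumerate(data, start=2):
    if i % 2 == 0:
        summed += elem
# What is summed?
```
Trace:
  summed=0
  summed=15, i=2, elem=15
  summed=15, i=3, elem=4
  summed=27, i=4, elem=12
  summed=27, i=5, elem=1
  summed=28, i=6, elem=1
  summed=28, i=7, elem=4
  summed=29, i=8, elem=1

Final answer: 29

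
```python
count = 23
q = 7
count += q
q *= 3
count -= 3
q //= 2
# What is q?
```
Trace:
  count=23
  count=23, q=7
  count=30, q=7
  count=30, q=21
  count=27, q=21
  count=27, q=10

Final answer: 10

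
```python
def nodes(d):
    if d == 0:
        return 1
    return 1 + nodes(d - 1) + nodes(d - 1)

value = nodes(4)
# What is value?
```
Call trace (a repeated sub-call is expanded the first time; later identical calls just restate its return value):
nodes(d=4)
  nodes(d=3)
    nodes(d=2)
      nodes(d=1)
        nodes(d=0)
        -> return 1
        nodes(d=0)
        -> return 1
      -> return 3
      nodes(d=1) -> return 3  (same call as traced above)
    -> return 7
    nodes(d=2) -> return 7  (same call as traced above)
  -> return 15
  nodes(d=3) -> return 15  (same call as traced above)
-> return 31

Final answer: 31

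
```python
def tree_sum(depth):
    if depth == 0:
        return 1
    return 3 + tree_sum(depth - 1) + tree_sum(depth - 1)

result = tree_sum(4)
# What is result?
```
Call trace (a repeated sub-call is expanded the first time; later identical calls just restate its return value):
tree_sum(depth=4)
  tree_sum(depth=3)
    tree_sum(depth=2)
      tree_sum(depth=1)
        tree_sum(depth=0)
        -> return 1
        tree_sum(depth=0)
        -> return 1
      -> return 5
      tree_sum(depth=1) -> return 5  (same call as traced above)
    -> return 13
    tree_sum(depth=2) -> return 13  (same call as traced above)
  -> return 29
  tree_sum(depth=3) -> return 29  (same call as traced above)
-> return 61

Final answer: 61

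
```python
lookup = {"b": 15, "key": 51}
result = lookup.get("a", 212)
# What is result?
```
Trace:
  lookup={'b': 15, 'key': 51}
  lookup={'b': 15, 'key': 51}, result=212

Final answer: 212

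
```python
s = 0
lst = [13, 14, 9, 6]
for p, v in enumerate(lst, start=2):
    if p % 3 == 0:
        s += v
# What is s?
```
Trace:
  s=0
  s=0, p=2, v=13
  s=14, p=3, v=14
  s=14, p=4, v=9
  s=14, p=5, v=6

Final answer: 14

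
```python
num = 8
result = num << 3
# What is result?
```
Trace:
  num=8
  num=8, result=64

Final answer: 64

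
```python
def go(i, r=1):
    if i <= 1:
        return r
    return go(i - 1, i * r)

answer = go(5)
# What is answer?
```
Call trace:
go(i=5, r=1)
  go(i=4, r=5)
    go(i=3, r=20)
      go(i=2, r=60)
        go(i=1, r=120)
        -> return 120
      -> return 120
    -> return 120
  -> return 120
-> return 120

Final answer: 120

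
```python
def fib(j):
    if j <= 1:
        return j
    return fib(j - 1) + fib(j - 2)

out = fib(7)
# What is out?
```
Call trace (a repeated sub-call is expanded the first time; later identical calls just restate its return value):
fib(j=7)
  fib(j=6)
    fib(j=5)
      fib(j=4)
        fib(j=3)
          fib(j=2)
            fib(j=1)
            -> return 1
            fib(j=0)
            -> return 0
          -> return 1
          fib(j=1)
          -> return 1
        -> return 2
        fib(j=2) -> return 1  (same call as traced above)
      -> return 3
      fib(j=3) -> return 2  (same call as traced above)
    -> return 5
    fib(j=4) -> return 3  (same call as traced above)
  -> return 8
  fib(j=5) -> return 5  (same call as traced above)
-> return 13

Final answer: 13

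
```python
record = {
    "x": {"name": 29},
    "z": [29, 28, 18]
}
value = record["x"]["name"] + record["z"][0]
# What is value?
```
Trace:
  record={'x': {'name': 29}, 'z': [29, 28, 18]}
  record={'x': {'name': 29}, 'z': [29, 28, 18]}, value=58

Final answer: 58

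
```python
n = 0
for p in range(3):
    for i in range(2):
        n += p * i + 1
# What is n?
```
Trace:
  n=0
  n=1, p=0, i=0
  n=2, p=0, i=1
  n=3, p=1, i=0
  n=5, p=1, i=1
  n=6, p=2, i=0
  n=9, p=2, i=1

Final answer: 9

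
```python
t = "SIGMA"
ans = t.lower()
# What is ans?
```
Trace:
  t='SIGMA'
  t='SIGMA', ans='sigma'

Final answer: 'sigma'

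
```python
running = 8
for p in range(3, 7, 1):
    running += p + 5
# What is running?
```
Trace:
  running=8
  running=16, p=3
  running=25, p=4
  running=35, p=5
  running=46, p=6

Final answer: 46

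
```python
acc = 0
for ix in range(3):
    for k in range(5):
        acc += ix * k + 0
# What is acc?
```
Trace:
  acc=0
  acc=0, ix=0, k=0
  acc=0, ix=0, k=1
  acc=0, ix=0, k=2
  acc=0, ix=0, k=3
  acc=0, ix=0, k=4
  acc=0, ix=1, k=0
  acc=1, ix=1, k=1
  acc=3, ix=1, k=2
  acc=6, ix=1, k=3
  acc=10, ix=1, k=4
  acc=10, ix=2, k=0
  acc=12, ix=2, k=1
  acc=16, ix=2, k=2
  acc=22, ix=2, k=3
  acc=30, ix=2, k=4

Final answer: 30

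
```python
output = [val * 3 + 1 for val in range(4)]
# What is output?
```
Trace:
  val=0
  val=1
  val=2
  val=3
  output=[1, 4, 7, 10]

Final answer: [1, 4, 7, 10]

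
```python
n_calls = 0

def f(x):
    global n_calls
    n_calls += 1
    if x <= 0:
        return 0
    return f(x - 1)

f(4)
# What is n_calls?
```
Call trace:
f(x=4)
  f(x=3)
    f(x=2)
      f(x=1)
        f(x=0)
        -> return 0
      -> return 0
    -> return 0
  -> return 0
-> return 0

n_calls is incremented once per call. f is entered once for each x = 4, 3, 2, 1, 0 (the x <= 0 call returns without recursing), i.e. 4 + 1 calls.
n_calls = 5

Final answer: 5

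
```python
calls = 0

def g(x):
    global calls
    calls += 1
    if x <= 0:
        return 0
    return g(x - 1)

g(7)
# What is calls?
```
Call trace:
g(x=7)
  g(x=6)
    g(x=5)
      g(x=4)
        g(x=3)
          g(x=2)
            g(x=1)
              g(x=0)
              -> return 0
            -> return 0
          -> return 0
        -> return 0
      -> return 0
    -> return 0
  -> return 0
-> return 0

calls is incremented once per call. g is entered once for each x = 7, 6, 5, 4, 3, 2, 1, 0 (the x <= 0 call returns without recursing), i.e. 7 + 1 calls.
calls = 8

Final answer: 8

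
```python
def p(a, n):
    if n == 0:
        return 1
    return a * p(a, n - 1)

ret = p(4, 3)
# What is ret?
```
Call trace:
p(a=4, n=3)
  p(a=4, n=2)
    p(a=4, n=1)
      p(a=4, n=0)
      -> return 1
    -> return 4
  -> return 16
-> return 64

Final answer: 64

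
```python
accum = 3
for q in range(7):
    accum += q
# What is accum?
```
Trace:
  accum=3
  accum=3, q=0
  accum=4, q=1
  accum=6, q=2
  accum=9, q=3
  accum=13, q=4
  accum=18, q=5
  accum=24, q=6

Final answer: 24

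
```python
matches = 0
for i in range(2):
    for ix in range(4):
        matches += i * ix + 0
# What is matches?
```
Trace:
  matches=0
  matches=0, i=0, ix=0
  matches=0, i=0, ix=1
  matches=0, i=0, ix=2
  matches=0, i=0, ix=3
  matches=0, i=1, ix=0
  matches=1, i=1, ix=1
  matches=3, i=1, ix=2
  matches=6, i=1, ix=3

Final answer: 6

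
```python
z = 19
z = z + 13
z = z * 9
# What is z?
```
Trace:
  z=19
  z=32
  z=288

Final answer: 288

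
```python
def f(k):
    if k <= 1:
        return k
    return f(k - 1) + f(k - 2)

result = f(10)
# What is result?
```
Call trace (a repeated sub-call is expanded the first time; later identical calls just restate its return value):
f(k=10)
  f(k=9)
    f(k=8)
      f(k=7)
        f(k=6)
          f(k=5)
            f(k=4)
              f(k=3)
                f(k=2)
                  f(k=1)
                  -> return 1
                  f(k=0)
                  -> return 0
                -> return 1
                f(k=1)
                -> return 1
              -> return 2
              f(k=2) -> return 1  (same call as traced above)
            -> return 3
            f(k=3) -> return 2  (same call as traced above)
          -> return 5
          f(k=4) -> return 3  (same call as traced above)
        -> return 8
        f(k=5) -> return 5  (same call as traced above)
      -> return 13
      f(k=6) -> return 8  (same call as traced above)
    -> return 21
    f(k=7) -> return 13  (same call as traced above)
  -> return 34
  f(k=8) -> return 21  (same call as traced above)
-> return 55

Final answer: 55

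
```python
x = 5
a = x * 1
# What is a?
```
Trace:
  x=5
  x=5, a=5

Final answer: 5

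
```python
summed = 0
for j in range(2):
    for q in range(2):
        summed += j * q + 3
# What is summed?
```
Trace:
  summed=0
  summed=3, j=0, q=0
  summed=6, j=0, q=1
  summed=9, j=1, q=0
  summed=13, j=1, q=1

Final answer: 13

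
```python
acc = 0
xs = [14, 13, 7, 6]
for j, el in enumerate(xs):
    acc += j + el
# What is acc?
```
Trace:
  acc=0
  acc=14, j=0, el=14
  acc=28, j=1, el=13
  acc=37, j=2, el=7
  acc=46, j=3, el=6

Final answer: 46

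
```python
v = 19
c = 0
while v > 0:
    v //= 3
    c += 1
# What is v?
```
Trace:
  v=19
  v=19, c=0
  v=6, c=1
  v=2, c=2
  v=0, c=3

Final answer: 0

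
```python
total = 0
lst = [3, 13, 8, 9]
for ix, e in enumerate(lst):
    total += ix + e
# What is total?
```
Trace:
  total=0
  total=3, ix=0, e=3
  total=17, ix=1, e=13
  total=27, ix=2, e=8
  total=39, ix=3, e=9

Final answer: 39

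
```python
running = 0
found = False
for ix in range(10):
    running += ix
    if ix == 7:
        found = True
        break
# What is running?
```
Trace:
  running=0
  running=0, found=False
  running=0, found=False, ix=0
  running=1, found=False, ix=1
  running=3, found=False, ix=2
  running=6, found=False, ix=3
  running=10, found=False, ix=4
  running=15, found=False, ix=5
  running=21, found=False, ix=6
  running=28, found=True, ix=7

Final answer: 28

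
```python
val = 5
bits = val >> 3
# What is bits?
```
Trace:
  val=5
  val=5, bits=0

Final answer: 0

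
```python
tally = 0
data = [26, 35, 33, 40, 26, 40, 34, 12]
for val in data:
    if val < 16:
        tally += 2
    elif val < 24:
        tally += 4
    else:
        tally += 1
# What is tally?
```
Trace:
  tally=0
  tally=1, val=26
  tally=2, val=35
  tally=3, val=33
  tally=4, val=40
  tally=5, val=26
  tally=6, val=40
  tally=7, val=34
  tally=9, val=12

Final answer: 9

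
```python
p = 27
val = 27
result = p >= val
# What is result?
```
Trace:
  p=27
  p=27, val=27
  p=27, val=27, result=True

Final answer: True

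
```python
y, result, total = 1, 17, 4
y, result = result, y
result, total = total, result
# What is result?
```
Trace:
  y=1, result=17, total=4
  y=17, result=1, total=4
  y=17, result=4, total=1

Final answer: 4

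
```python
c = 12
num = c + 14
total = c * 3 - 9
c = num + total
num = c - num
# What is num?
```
Trace:
  c=12
  c=12, num=26
  c=12, num=26, total=27
  c=53, num=26, total=27
  c=53, num=27, total=27

Final answer: 27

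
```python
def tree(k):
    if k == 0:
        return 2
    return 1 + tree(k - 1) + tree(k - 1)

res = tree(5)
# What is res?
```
Call trace (a repeated sub-call is expanded the first time; later identical calls just restate its return value):
tree(k=5)
  tree(k=4)
    tree(k=3)
      tree(k=2)
        tree(k=1)
          tree(k=0)
          -> return 2
          tree(k=0)
          -> return 2
        -> return 5
        tree(k=1) -> return 5  (same call as traced above)
      -> return 11
      tree(k=2) -> return 11  (same call as traced above)
    -> return 23
    tree(k=3) -> return 23  (same call as traced above)
  -> return 47
  tree(k=4) -> return 47  (same call as traced above)
-> return 95

Final answer: 95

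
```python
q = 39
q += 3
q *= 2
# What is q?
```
Trace:
  q=39
  q=42
  q=84

Final answer: 84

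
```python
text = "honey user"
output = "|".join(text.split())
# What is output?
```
Trace:
  text='honey user'
  text='honey user', output='honey|user'

Final answer: 'honey|user'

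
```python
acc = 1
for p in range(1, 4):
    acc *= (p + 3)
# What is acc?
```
Trace:
  acc=1
  acc=4, p=1
  acc=20, p=2
  acc=120, p=3

Final answer: 120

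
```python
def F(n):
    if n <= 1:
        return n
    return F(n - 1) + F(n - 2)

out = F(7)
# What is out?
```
Call trace (a repeated sub-call is expanded the first time; later identical calls just restate its return value):
F(n=7)
  F(n=6)
    F(n=5)
      F(n=4)
        F(n=3)
          F(n=2)
            F(n=1)
            -> return 1
            F(n=0)
            -> return 0
          -> return 1
          F(n=1)
          -> return 1
        -> return 2
        F(n=2) -> return 1  (same call as traced above)
      -> return 3
      F(n=3) -> return 2  (same call as traced above)
    -> return 5
    F(n=4) -> return 3  (same call as traced above)
  -> return 8
  F(n=5) -> return 5  (same call as traced above)
-> return 13

Final answer: 13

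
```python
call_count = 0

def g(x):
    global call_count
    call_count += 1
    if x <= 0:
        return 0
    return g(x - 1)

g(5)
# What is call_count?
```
Call trace:
g(x=5)
  g(x=4)
    g(x=3)
      g(x=2)
        g(x=1)
          g(x=0)
          -> return 0
        -> return 0
      -> return 0
    -> return 0
  -> return 0
-> return 0

call_count is incremented once per call. g is entered once for each x = 5, 4, 3, 2, 1, 0 (the x <= 0 call returns without recursing), i.e. 5 + 1 calls.
call_count = 6

Final answer: 6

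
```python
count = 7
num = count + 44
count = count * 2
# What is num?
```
Trace:
  count=7
  count=7, num=51
  count=14, num=51

Final answer: 51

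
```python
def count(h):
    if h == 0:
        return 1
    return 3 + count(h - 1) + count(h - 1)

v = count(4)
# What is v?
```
Call trace (a repeated sub-call is expanded the first time; later identical calls just restate its return value):
count(h=4)
  count(h=3)
    count(h=2)
      count(h=1)
        count(h=0)
        -> return 1
        count(h=0)
        -> return 1
      -> return 5
      count(h=1) -> return 5  (same call as traced above)
    -> return 13
    count(h=2) -> return 13  (same call as traced above)
  -> return 29
  count(h=3) -> return 29  (same call as traced above)
-> return 61

Final answer: 61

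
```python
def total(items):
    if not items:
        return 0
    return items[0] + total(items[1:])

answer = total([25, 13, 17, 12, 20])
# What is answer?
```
Call trace:
total(items=[25, 13, 17, 12, 20])
  total(items=[13, 17, 12, 20])
    total(items=[17, 12, 20])
      total(items=[12, 20])
        total(items=[20])
          total(items=[])
          -> return 0
        -> return 20
      -> return 32
    -> return 49
  -> return 62
-> return 87

Final answer: 87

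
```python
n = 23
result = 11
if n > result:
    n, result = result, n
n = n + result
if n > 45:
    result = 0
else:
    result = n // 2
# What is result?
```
Trace:
  n=23
  n=23, result=11
  n=11, result=23
  n=34, result=23
  n=34, result=17

Final answer: 17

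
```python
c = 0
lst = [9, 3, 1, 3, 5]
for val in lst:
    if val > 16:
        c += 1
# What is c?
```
Trace:
  c=0
  c=0, val=9
  c=0, val=3
  c=0, val=1
  c=0, val=3
  c=0, val=5

Final answer: 0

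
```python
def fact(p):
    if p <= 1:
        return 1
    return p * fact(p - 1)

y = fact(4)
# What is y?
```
Call trace:
fact(p=4)
  fact(p=3)
    fact(p=2)
      fact(p=1)
      -> return 1
    -> return 2
  -> return 6
-> return 24

Final answer: 24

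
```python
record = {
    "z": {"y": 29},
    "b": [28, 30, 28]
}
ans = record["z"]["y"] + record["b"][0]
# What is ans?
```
Trace:
  record={'z': {'y': 29}, 'b': [28, 30, 28]}
  record={'z': {'y': 29}, 'b': [28, 30, 28]}, ans=57

Final answer: 57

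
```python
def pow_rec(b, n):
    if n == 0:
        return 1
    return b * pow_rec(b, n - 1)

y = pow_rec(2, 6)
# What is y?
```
Call trace:
pow_rec(b=2, n=6)
  pow_rec(b=2, n=5)
    pow_rec(b=2, n=4)
      pow_rec(b=2, n=3)
        pow_rec(b=2, n=2)
          pow_rec(b=2, n=1)
            pow_rec(b=2, n=0)
            -> return 1
          -> return 2
        -> return 4
      -> return 8
    -> return 16
  -> return 32
-> return 64

Final answer: 64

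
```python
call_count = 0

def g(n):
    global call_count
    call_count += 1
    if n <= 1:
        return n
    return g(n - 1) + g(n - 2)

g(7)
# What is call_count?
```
Call trace (a repeated sub-call is expanded the first time; later identical calls just restate its return value):
g(n=7)
  g(n=6)
    g(n=5)
      g(n=4)
        g(n=3)
          g(n=2)
            g(n=1)
            -> return 1
            g(n=0)
            -> return 0
          -> return 1
          g(n=1)
          -> return 1
        -> return 2
        g(n=2) -> return 1  (same call as traced above)
      -> return 3
      g(n=3) -> return 2  (same call as traced above)
    -> return 5
    g(n=4) -> return 3  (same call as traced above)
  -> return 8
  g(n=5) -> return 5  (same call as traced above)
-> return 13

call_count is incremented once per call, so count the calls in each subtree. Let C(n) = number of calls made by g(n).
C(0) = C(1) = 1 (base case, no recursion); C(n) = 1 + C(n - 1) + C(n - 2) otherwise.
C(2) = 1 + C(1) + C(0) = 1 + 1 + 1 = 3
C(3) = 1 + C(2) + C(1) = 1 + 3 + 1 = 5
C(4) = 1 + C(3) + C(2) = 1 + 5 + 3 = 9
C(5) = 1 + C(4) + C(3) = 1 + 9 + 5 = 15
C(6) = 1 + C(5) + C(4) = 1 + 15 + 9 = 25
C(7) = 1 + C(6) + C(5) = 1 + 25 + 15 = 41
call_count = C(7) = 41

Final answer: 41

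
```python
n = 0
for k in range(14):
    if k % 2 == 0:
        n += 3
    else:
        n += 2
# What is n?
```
Trace:
  n=0
  n=3, k=0
  n=5, k=1
  n=8, k=2
  n=10, k=3
  n=13, k=4
  n=15, k=5
  n=18, k=6
  n=20, k=7
  n=23, k=8
  n=25, k=9
  n=28, k=10
  n=30, k=11
  n=33, k=12
  n=35, k=13

Final answer: 35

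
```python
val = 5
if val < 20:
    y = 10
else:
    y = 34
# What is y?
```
Trace:
  val=5
  val=5, y=10

Final answer: 10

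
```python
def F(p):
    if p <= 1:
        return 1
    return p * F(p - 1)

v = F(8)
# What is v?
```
Call trace:
F(p=8)
  F(p=7)
    F(p=6)
      F(p=5)
        F(p=4)
          F(p=3)
            F(p=2)
              F(p=1)
              -> return 1
            -> return 2
          -> return 6
        -> return 24
      -> return 120
    -> return 720
  -> return 5040
-> return 40320

Final answer: 40320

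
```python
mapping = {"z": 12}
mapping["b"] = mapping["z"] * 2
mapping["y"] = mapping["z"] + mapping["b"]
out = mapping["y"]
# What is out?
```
Trace:
  mapping={'z': 12}
  mapping={'z': 12, 'b': 24}
  mapping={'z': 12, 'b': 24, 'y': 36}
  mapping={'z': 12, 'b': 24, 'y': 36}, out=36

Final answer: 36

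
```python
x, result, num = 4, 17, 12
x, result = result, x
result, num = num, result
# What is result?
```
Trace:
  x=4, result=17, num=12
  x=17, result=4, num=12
  x=17, result=12, num=4

Final answer: 12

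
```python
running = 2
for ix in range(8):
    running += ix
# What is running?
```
Trace:
  running=2
  running=2, ix=0
  running=3, ix=1
  running=5, ix=2
  running=8, ix=3
  running=12, ix=4
  running=17, ix=5
  running=23, ix=6
  running=30, ix=7

Final answer: 30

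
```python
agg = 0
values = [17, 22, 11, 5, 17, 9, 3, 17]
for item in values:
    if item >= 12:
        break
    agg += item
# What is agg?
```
Trace:
  agg=0
  agg=0, item=17

Final answer: 0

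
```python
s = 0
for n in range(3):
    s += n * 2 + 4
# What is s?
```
Trace:
  s=0
  s=4, n=0
  s=10, n=1
  s=18, n=2

Final answer: 18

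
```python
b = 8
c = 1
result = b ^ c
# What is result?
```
Trace:
  b=8
  b=8, c=1
  b=8, c=1, result=9

Final answer: 9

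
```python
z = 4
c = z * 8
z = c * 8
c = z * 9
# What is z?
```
Trace:
  z=4
  z=4, c=32
  z=256, c=32
  z=256, c=2304

Final answer: 256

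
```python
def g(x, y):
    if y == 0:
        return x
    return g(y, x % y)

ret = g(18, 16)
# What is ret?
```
Call trace:
g(x=18, y=16)
  g(x=16, y=2)
    g(x=2, y=0)
    -> return 2
  -> return 2
-> return 2

Final answer: 2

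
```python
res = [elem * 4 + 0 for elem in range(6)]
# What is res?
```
Trace:
  elem=0
  elem=1
  elem=2
  elem=3
  elem=4
  elem=5
  res=[0, 4, 8, 12, 16, 20]

Final answer: [0, 4, 8, 12, 16, 20]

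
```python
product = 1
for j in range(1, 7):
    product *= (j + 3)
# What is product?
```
Trace:
  product=1
  product=4, j=1
  product=20, j=2
  product=120, j=3
  product=840, j=4
  product=6720, j=5
  product=60480, j=6

Final answer: 60480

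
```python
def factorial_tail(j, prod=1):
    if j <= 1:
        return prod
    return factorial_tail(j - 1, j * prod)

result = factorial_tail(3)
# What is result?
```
Call trace:
factorial_tail(j=3, prod=1)
  factorial_tail(j=2, prod=3)
    factorial_tail(j=1, prod=6)
    -> return 6
  -> return 6
-> return 6

Final answer: 6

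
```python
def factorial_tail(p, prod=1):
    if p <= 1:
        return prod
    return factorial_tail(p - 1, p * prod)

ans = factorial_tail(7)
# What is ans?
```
Call trace:
factorial_tail(p=7, prod=1)
  factorial_tail(p=6, prod=7)
    factorial_tail(p=5, prod=42)
      factorial_tail(p=4, prod=210)
        factorial_tail(p=3, prod=840)
          factorial_tail(p=2, prod=2520)
            factorial_tail(p=1, prod=5040)
            -> return 5040
          -> return 5040
        -> return 5040
      -> return 5040
    -> return 5040
  -> return 5040
-> return 5040

Final answer: 5040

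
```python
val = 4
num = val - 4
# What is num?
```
Trace:
  val=4
  val=4, num=0

Final answer: 0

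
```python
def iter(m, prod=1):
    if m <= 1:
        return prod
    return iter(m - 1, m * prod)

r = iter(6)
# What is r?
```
Call trace:
iter(m=6, prod=1)
  iter(m=5, prod=6)
    iter(m=4, prod=30)
      iter(m=3, prod=120)
        iter(m=2, prod=360)
          iter(m=1, prod=720)
          -> return 720
        -> return 720
      -> return 720
    -> return 720
  -> return 720
-> return 720

Final answer: 720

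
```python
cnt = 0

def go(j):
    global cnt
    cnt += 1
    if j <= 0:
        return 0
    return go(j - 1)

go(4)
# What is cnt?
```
Call trace:
go(j=4)
  go(j=3)
    go(j=2)
      go(j=1)
        go(j=0)
        -> return 0
      -> return 0
    -> return 0
  -> return 0
-> return 0

cnt is incremented once per call. go is entered once for each j = 4, 3, 2, 1, 0 (the j <= 0 call returns without recursing), i.e. 4 + 1 calls.
cnt = 5

Final answer: 5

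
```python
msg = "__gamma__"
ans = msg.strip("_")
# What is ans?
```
Trace:
  msg='__gamma__'
  msg='__gamma__', ans='gamma'

Final answer: 'gamma'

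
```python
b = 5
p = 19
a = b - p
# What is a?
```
Trace:
  b=5
  b=5, p=19
  b=5, p=19, a=-14

Final answer: -14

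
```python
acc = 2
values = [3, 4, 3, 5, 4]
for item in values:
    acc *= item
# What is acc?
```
Trace:
  acc=2
  acc=6, item=3
  acc=24, item=4
  acc=72, item=3
  acc=360, item=5
  acc=1440, item=4

Final answer: 1440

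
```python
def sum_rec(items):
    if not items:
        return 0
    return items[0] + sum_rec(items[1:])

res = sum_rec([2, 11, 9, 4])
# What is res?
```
Call trace:
sum_rec(items=[2, 11, 9, 4])
  sum_rec(items=[11, 9, 4])
    sum_rec(items=[9, 4])
      sum_rec(items=[4])
        sum_rec(items=[])
        -> return 0
      -> return 4
    -> return 13
  -> return 24
-> return 26

Final answer: 26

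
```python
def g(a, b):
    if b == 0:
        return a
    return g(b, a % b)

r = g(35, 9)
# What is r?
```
Call trace:
g(a=35, b=9)
  g(a=9, b=8)
    g(a=8, b=1)
      g(a=1, b=0)
      -> return 1
    -> return 1
  -> return 1
-> return 1

Final answer: 1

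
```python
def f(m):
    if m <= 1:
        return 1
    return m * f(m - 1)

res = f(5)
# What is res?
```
Call trace:
f(m=5)
  f(m=4)
    f(m=3)
      f(m=2)
        f(m=1)
        -> return 1
      -> return 2
    -> return 6
  -> return 24
-> return 120

Final answer: 120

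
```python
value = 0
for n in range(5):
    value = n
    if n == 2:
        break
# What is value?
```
Trace:
  value=0
  value=0, n=0
  value=1, n=1
  value=2, n=2

Final answer: 2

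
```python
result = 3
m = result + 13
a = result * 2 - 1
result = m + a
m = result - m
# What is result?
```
Trace:
  result=3
  result=3, m=16
  result=3, m=16, a=5
  result=21, m=16, a=5
  result=21, m=5, a=5

Final answer: 21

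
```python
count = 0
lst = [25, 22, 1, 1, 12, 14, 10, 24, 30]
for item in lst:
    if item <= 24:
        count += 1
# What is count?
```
Trace:
  count=0
  count=0, item=25
  count=1, item=22
  count=2, item=1
  count=3, item=1
  count=4, item=12
  count=5, item=14
  count=6, item=10
  count=7, item=24
  count=7, item=30

Final answer: 7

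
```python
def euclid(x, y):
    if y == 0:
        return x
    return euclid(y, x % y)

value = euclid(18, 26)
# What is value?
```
Call trace:
euclid(x=18, y=26)
  euclid(x=26, y=18)
    euclid(x=18, y=8)
      euclid(x=8, y=2)
        euclid(x=2, y=0)
        -> return 2
      -> return 2
    -> return 2
  -> return 2
-> return 2

Final answer: 2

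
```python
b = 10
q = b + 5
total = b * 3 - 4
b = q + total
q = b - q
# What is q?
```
Trace:
  b=10
  b=10, q=15
  b=10, q=15, total=26
  b=41, q=15, total=26
  b=41, q=26, total=26

Final answer: 26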